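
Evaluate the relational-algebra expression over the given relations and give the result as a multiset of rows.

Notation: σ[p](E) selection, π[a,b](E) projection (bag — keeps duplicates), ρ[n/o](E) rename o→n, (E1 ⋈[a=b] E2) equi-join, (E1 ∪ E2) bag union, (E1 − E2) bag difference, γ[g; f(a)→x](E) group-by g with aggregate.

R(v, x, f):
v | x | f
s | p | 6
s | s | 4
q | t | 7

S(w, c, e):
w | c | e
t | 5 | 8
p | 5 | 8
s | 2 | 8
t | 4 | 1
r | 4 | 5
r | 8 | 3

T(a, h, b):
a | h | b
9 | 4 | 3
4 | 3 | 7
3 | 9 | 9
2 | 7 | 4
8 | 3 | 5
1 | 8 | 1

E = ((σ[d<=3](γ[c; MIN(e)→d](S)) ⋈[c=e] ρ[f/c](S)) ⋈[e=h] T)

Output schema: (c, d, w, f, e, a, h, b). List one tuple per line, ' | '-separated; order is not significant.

Stepwise |·|:
  S → 6
  γ[c; MIN(e)→d](S) → 4
  σ[d<=3](γ[c; MIN(e)→d](S)) → 2
  S → 6
  ρ[f/c](S) → 6
  (σ[d<=3](γ[c; MIN(e)→d](S)) ⋈[c=e] ρ[f/c](S)) → 3
  T → 6
  ((σ[d<=3](γ[c; MIN(e)→d](S)) ⋈[c=e] ρ[f/c](S)) ⋈[e=h] T) → 3

== RESULT ==
c | d | w | f | e | a | h | b
8 | 3 | p | 5 | 8 | 1 | 8 | 1
8 | 3 | s | 2 | 8 | 1 | 8 | 1
8 | 3 | t | 5 | 8 | 1 | 8 | 1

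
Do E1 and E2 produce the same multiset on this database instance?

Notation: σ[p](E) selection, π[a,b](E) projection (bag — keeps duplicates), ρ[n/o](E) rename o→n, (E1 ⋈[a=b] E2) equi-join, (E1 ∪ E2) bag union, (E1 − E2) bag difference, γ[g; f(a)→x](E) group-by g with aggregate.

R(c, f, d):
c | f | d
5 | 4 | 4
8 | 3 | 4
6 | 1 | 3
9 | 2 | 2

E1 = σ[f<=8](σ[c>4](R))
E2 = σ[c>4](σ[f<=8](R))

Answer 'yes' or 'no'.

E1 subexpression sizes:
  R → 4
  σ[c>4](R) → 4
  σ[f<=8](σ[c>4](R)) → 4
E2 subexpression sizes:
  R → 4
  σ[f<=8](R) → 4
  σ[c>4](σ[f<=8](R)) → 4

E1 and E2 produce the same multiset:
c | f | d
5 | 4 | 4
6 | 1 | 3
8 | 3 | 4
9 | 2 | 2

yes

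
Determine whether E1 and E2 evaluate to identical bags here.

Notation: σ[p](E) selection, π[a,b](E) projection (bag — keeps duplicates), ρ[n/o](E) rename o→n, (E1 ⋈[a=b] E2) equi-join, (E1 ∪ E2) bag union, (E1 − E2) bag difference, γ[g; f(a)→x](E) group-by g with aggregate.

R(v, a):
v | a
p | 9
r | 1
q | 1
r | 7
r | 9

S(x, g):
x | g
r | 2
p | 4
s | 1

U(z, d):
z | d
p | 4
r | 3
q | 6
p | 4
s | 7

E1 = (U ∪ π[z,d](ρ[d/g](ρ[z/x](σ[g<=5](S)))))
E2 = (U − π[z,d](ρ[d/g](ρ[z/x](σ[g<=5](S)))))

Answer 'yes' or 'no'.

E1 row counts bottom-up:
  U → 5
  S → 3
  σ[g<=5](S) → 3
  ρ[z/x](σ[g<=5](S)) → 3
  ρ[d/g](ρ[z/x](σ[g<=5](S))) → 3
  π[z,d](ρ[d/g](ρ[z/x](σ[g<=5](S)))) → 3
  (U ∪ π[z,d](ρ[d/g](ρ[z/x](σ[g<=5](S))))) → 8
E2 row counts bottom-up:
  U → 5
  S → 3
  σ[g<=5](S) → 3
  ρ[z/x](σ[g<=5](S)) → 3
  ρ[d/g](ρ[z/x](σ[g<=5](S))) → 3
  π[z,d](ρ[d/g](ρ[z/x](σ[g<=5](S)))) → 3
  (U − π[z,d](ρ[d/g](ρ[z/x](σ[g<=5](S))))) → 4

E1 result:
z | d
p | 4
p | 4
p | 4
q | 6
r | 2
r | 3
s | 1
s | 7
E2 result:
z | d
p | 4
q | 6
r | 3
s | 7
Witness: ('r', 2) appears 1× in E1 but 0× in E2.

no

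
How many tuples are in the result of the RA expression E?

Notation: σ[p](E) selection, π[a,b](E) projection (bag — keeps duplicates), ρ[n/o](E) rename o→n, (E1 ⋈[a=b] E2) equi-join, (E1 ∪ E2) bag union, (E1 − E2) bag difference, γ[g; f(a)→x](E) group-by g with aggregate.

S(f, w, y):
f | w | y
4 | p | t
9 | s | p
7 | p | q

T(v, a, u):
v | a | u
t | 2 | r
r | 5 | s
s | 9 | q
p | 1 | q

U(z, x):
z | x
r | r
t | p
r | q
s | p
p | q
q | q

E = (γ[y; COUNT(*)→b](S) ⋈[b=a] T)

Per-node cardinality:
  S → 3
  γ[y; COUNT(*)→b](S) → 3
  T → 4
  (γ[y; COUNT(*)→b](S) ⋈[b=a] T) → 3

|E| = 3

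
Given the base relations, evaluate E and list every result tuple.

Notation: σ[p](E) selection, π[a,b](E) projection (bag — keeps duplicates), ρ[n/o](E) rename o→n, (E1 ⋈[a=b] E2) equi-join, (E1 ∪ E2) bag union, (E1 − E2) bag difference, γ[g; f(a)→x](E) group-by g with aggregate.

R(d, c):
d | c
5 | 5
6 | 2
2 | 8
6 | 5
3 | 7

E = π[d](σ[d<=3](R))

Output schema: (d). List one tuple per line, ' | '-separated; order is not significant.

Row counts bottom-up:
  R → 5
  σ[d<=3](R) → 2
  π[d](σ[d<=3](R)) → 2

== RESULT ==
d
2
3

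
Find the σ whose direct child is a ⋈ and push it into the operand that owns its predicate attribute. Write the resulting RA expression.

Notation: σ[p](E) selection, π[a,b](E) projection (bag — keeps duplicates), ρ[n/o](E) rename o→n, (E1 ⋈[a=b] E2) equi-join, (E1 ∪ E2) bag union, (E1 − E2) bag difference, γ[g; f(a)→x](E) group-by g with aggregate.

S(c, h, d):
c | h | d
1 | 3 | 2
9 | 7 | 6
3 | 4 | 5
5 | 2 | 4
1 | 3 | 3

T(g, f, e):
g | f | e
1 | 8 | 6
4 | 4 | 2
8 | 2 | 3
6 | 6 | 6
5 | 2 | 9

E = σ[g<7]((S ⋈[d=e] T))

σ filters on g, owned by the right side.
E' = (S ⋈[d=e] σ[g<7](T))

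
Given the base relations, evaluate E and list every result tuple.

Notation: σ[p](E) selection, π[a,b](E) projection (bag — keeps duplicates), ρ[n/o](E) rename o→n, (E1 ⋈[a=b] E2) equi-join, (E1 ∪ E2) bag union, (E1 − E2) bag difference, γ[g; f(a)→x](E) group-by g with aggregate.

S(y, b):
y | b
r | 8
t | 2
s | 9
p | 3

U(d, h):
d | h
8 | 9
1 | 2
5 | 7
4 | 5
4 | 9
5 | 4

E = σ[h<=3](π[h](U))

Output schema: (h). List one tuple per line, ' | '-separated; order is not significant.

Per-node cardinality:
  U → 6
  π[h](U) → 6
  σ[h<=3](π[h](U)) → 1

== RESULT ==
h
2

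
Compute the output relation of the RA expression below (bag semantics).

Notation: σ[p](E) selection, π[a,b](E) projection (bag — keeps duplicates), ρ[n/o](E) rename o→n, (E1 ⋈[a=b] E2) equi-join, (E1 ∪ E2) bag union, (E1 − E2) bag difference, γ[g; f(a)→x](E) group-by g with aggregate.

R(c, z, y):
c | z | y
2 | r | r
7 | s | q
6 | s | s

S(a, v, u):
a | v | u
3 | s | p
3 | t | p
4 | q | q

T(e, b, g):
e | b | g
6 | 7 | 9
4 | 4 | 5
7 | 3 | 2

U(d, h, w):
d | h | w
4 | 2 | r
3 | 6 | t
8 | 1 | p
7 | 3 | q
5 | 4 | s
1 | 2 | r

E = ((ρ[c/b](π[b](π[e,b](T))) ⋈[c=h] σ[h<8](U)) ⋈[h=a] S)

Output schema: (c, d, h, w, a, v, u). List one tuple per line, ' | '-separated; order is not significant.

Row counts bottom-up:
  T → 3
  π[e,b](T) → 3
  π[b](π[e,b](T)) → 3
  ρ[c/b](π[b](π[e,b](T))) → 3
  U → 6
  σ[h<8](U) → 6
  (ρ[c/b](π[b](π[e,b](T))) ⋈[c=h] σ[h<8](U)) → 2
  S → 3
  ((ρ[c/b](π[b](π[e,b](T))) ⋈[c=h] σ[h<8](U)) ⋈[h=a] S) → 3

== RESULT ==
c | d | h | w | a | v | u
3 | 7 | 3 | q | 3 | s | p
3 | 7 | 3 | q | 3 | t | p
4 | 5 | 4 | s | 4 | q | q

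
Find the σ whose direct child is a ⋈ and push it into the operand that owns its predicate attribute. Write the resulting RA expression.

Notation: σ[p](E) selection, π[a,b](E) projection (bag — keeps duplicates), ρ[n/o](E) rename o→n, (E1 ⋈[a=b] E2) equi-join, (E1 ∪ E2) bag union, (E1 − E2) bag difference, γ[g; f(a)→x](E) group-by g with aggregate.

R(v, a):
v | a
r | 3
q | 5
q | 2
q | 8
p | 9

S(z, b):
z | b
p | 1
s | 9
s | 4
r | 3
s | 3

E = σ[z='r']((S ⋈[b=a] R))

σ filters on z, owned by the left side.
E' = (σ[z='r'](S) ⋈[b=a] R)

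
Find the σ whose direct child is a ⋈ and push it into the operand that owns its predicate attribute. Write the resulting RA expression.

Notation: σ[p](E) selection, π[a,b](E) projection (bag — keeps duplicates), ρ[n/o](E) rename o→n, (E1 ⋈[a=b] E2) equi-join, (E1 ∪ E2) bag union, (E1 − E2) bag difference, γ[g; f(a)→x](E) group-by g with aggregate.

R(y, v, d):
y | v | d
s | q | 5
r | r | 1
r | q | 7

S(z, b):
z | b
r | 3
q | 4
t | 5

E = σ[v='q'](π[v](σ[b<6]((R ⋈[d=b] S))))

σ filters on b, owned by the right side.
E' = σ[v='q'](π[v]((R ⋈[d=b] σ[b<6](S))))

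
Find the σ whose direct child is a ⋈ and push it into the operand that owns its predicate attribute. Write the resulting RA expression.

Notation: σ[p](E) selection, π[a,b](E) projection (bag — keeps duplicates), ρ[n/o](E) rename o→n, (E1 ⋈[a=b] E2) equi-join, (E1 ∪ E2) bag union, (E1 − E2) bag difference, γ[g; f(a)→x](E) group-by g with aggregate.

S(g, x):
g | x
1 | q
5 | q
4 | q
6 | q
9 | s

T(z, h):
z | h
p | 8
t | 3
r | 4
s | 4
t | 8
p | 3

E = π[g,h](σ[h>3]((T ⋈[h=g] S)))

σ filters on h, owned by the left side.
E' = π[g,h]((σ[h>3](T) ⋈[h=g] S))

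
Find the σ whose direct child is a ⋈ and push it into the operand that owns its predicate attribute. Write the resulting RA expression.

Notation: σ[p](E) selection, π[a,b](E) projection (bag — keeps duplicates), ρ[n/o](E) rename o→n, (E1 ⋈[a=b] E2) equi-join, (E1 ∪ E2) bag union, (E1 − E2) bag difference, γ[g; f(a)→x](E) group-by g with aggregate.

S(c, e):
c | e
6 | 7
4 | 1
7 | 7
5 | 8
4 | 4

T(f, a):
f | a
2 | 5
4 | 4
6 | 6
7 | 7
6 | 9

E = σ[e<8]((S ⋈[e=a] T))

σ filters on e, owned by the left side.
E' = (σ[e<8](S) ⋈[e=a] T)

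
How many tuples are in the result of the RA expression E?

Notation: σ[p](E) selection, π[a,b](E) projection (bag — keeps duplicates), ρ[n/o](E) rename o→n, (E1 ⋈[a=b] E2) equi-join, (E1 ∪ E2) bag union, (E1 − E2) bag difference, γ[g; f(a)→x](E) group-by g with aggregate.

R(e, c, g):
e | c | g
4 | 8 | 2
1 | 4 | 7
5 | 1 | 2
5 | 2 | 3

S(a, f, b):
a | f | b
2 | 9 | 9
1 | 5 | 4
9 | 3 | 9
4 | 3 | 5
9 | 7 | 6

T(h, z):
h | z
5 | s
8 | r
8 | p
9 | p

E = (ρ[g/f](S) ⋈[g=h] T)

Subexpression sizes:
  S → 5
  ρ[g/f](S) → 5
  T → 4
  (ρ[g/f](S) ⋈[g=h] T) → 2

|E| = 2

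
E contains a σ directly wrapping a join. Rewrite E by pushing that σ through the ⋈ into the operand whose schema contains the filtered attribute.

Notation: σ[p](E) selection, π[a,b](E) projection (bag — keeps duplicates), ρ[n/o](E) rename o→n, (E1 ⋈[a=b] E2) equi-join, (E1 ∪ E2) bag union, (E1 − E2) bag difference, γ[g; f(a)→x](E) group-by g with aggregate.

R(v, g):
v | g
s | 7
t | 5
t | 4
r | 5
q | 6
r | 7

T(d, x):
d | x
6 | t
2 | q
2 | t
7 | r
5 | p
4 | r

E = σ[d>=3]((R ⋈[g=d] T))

σ filters on d, owned by the right side.
E' = (R ⋈[g=d] σ[d>=3](T))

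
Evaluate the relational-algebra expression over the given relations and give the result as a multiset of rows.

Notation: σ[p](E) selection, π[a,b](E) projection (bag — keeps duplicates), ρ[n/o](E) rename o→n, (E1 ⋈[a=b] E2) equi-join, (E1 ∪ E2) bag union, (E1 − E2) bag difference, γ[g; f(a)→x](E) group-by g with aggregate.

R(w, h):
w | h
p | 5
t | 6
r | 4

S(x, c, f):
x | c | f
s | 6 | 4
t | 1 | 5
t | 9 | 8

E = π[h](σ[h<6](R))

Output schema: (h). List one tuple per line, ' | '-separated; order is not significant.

Subexpression sizes:
  R → 3
  σ[h<6](R) → 2
  π[h](σ[h<6](R)) → 2

== RESULT ==
h
4
5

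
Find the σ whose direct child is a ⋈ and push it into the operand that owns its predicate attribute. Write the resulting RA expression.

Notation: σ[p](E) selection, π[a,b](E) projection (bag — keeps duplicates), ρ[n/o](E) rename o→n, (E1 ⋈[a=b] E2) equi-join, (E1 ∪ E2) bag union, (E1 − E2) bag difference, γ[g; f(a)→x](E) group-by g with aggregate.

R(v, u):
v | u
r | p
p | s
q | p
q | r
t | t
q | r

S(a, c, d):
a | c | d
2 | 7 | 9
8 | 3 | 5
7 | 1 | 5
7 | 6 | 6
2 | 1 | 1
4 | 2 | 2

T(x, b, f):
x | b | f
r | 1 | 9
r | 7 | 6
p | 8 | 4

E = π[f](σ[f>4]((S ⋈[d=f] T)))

σ filters on f, owned by the right side.
E' = π[f]((S ⋈[d=f] σ[f>4](T)))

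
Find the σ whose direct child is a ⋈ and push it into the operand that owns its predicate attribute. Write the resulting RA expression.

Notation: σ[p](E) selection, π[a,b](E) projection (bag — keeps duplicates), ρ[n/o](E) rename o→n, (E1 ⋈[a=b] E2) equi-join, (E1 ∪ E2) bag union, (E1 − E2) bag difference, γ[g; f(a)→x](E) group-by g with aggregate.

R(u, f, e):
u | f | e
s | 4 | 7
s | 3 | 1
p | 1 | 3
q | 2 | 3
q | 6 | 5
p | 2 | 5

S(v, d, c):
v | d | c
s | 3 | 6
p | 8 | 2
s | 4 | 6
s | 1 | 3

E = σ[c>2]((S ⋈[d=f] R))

σ filters on c, owned by the left side.
E' = (σ[c>2](S) ⋈[d=f] R)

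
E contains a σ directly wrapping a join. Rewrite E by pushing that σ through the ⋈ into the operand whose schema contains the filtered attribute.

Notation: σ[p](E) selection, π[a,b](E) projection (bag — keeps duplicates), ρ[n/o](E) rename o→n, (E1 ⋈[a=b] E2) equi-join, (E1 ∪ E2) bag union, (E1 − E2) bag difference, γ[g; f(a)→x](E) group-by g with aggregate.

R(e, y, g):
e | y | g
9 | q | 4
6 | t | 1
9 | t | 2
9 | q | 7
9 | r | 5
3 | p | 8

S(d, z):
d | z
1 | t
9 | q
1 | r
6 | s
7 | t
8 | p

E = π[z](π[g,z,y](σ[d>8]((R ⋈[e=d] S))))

σ filters on d, owned by the right side.
E' = π[z](π[g,z,y]((R ⋈[e=d] σ[d>8](S))))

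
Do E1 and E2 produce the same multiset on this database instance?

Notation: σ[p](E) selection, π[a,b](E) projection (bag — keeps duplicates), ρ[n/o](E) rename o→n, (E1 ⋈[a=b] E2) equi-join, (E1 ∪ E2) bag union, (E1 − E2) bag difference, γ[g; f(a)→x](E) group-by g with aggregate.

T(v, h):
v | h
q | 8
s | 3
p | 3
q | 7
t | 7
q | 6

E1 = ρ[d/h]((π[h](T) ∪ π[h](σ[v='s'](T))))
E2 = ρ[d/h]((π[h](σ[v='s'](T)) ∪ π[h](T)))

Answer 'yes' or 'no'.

E1 stepwise |·|:
  T → 6
  π[h](T) → 6
  T → 6
  σ[v='s'](T) → 1
  π[h](σ[v='s'](T)) → 1
  (π[h](T) ∪ π[h](σ[v='s'](T))) → 7
  ρ[d/h]((π[h](T) ∪ π[h](σ[v='s'](T)))) → 7
E2 stepwise |·|:
  T → 6
  σ[v='s'](T) → 1
  π[h](σ[v='s'](T)) → 1
  T → 6
  π[h](T) → 6
  (π[h](σ[v='s'](T)) ∪ π[h](T)) → 7
  ρ[d/h]((π[h](σ[v='s'](T)) ∪ π[h](T))) → 7

E1 and E2 produce the same multiset:
d
3
3
3
6
7
7
8

yes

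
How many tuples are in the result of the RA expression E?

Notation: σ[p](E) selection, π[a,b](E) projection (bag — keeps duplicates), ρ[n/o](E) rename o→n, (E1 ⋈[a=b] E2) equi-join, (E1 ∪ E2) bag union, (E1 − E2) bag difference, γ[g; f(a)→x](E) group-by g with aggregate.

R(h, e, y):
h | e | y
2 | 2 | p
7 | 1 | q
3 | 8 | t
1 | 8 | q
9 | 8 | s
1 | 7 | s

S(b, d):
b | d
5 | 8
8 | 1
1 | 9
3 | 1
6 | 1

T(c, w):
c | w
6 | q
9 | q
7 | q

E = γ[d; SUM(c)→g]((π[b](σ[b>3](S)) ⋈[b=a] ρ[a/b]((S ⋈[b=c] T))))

Subexpression sizes:
  S → 5
  σ[b>3](S) → 3
  π[b](σ[b>3](S)) → 3
  S → 5
  T → 3
  (S ⋈[b=c] T) → 1
  ρ[a/b]((S ⋈[b=c] T)) → 1
  (π[b](σ[b>3](S)) ⋈[b=a] ρ[a/b]((S ⋈[b=c] T))) → 1
  γ[d; SUM(c)→g]((π[b](σ[b>3](S)) ⋈[b=a] ρ[a/b]((S ⋈[b=c] T)))) → 1

|E| = 1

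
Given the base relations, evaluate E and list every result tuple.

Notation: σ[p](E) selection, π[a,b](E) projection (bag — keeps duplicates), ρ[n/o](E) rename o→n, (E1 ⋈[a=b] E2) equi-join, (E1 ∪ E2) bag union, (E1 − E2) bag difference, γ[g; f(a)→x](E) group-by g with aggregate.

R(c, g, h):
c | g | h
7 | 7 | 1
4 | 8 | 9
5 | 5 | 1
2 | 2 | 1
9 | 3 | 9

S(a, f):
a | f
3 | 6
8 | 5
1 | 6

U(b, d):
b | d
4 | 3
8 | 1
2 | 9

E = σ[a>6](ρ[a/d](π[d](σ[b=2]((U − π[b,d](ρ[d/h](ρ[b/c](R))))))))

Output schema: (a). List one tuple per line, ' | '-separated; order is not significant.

Row counts bottom-up:
  U → 3
  R → 5
  ρ[b/c](R) → 5
  ρ[d/h](ρ[b/c](R)) → 5
  π[b,d](ρ[d/h](ρ[b/c](R))) → 5
  (U − π[b,d](ρ[d/h](ρ[b/c](R)))) → 3
  σ[b=2]((U − π[b,d](ρ[d/h](ρ[b/c](R))))) → 1
  π[d](σ[b=2]((U − π[b,d](ρ[d/h](ρ[b/c](R)))))) → 1
  ρ[a/d](π[d](σ[b=2]((U − π[b,d](ρ[d/h](ρ[b/c](R))))))) → 1
  σ[a>6](ρ[a/d](π[d](σ[b=2]((U − π[b,d](ρ[d/h](ρ[b/c](R)))))))) → 1

== RESULT ==
a
9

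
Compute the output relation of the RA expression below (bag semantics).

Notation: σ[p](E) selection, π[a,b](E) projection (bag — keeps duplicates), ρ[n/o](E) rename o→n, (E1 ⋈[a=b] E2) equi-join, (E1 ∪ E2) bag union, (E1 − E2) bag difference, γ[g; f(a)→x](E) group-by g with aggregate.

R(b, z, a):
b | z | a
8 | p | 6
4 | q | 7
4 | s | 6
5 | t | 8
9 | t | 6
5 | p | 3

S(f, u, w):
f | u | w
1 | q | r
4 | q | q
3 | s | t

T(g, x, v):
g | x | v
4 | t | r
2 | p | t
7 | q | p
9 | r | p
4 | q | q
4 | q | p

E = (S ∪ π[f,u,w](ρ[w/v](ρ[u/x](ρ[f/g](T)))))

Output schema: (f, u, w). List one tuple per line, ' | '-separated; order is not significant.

Row counts bottom-up:
  S → 3
  T → 6
  ρ[f/g](T) → 6
  ρ[u/x](ρ[f/g](T)) → 6
  ρ[w/v](ρ[u/x](ρ[f/g](T))) → 6
  π[f,u,w](ρ[w/v](ρ[u/x](ρ[f/g](T)))) → 6
  (S ∪ π[f,u,w](ρ[w/v](ρ[u/x](ρ[f/g](T))))) → 9

== RESULT ==
f | u | w
1 | q | r
2 | p | t
3 | s | t
4 | q | p
4 | q | q
4 | q | q
4 | t | r
7 | q | p
9 | r | p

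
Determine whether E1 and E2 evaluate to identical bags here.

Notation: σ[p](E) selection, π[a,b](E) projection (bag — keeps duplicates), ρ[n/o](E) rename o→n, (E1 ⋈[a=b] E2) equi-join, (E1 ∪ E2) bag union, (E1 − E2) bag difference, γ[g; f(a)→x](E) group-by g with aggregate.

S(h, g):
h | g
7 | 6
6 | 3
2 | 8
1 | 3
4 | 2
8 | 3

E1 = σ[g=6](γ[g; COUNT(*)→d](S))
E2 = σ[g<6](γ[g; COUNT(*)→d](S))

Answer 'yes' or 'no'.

E1 per-node cardinality:
  S → 6
  γ[g; COUNT(*)→d](S) → 4
  σ[g=6](γ[g; COUNT(*)→d](S)) → 1
E2 per-node cardinality:
  S → 6
  γ[g; COUNT(*)→d](S) → 4
  σ[g<6](γ[g; COUNT(*)→d](S)) → 2

E1 result:
g | d
6 | 1
E2 result:
g | d
2 | 1
3 | 3
Witness: (6, 1) appears 1× in E1 but 0× in E2.

no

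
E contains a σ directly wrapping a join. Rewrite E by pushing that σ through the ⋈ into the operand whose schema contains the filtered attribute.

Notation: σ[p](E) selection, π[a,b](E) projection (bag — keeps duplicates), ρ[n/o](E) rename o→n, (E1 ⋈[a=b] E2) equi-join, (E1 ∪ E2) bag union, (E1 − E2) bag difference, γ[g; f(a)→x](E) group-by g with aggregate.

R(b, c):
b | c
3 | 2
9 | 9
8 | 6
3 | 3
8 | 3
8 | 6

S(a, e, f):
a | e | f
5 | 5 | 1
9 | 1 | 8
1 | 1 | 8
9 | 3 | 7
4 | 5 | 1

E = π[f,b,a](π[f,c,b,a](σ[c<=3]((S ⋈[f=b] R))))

σ filters on c, owned by the right side.
E' = π[f,b,a](π[f,c,b,a]((S ⋈[f=b] σ[c<=3](R))))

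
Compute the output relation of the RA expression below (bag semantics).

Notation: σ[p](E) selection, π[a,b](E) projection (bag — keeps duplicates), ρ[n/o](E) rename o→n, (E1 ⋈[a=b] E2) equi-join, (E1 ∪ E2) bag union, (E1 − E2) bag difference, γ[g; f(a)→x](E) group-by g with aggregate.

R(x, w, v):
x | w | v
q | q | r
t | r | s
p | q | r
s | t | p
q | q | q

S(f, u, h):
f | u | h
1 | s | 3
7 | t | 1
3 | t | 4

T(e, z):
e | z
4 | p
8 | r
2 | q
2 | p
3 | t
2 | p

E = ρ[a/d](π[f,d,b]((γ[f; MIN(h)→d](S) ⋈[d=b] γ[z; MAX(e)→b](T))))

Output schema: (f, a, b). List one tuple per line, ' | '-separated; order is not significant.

Per-node cardinality:
  S → 3
  γ[f; MIN(h)→d](S) → 3
  T → 6
  γ[z; MAX(e)→b](T) → 4
  (γ[f; MIN(h)→d](S) ⋈[d=b] γ[z; MAX(e)→b](T)) → 2
  π[f,d,b]((γ[f; MIN(h)→d](S) ⋈[d=b] γ[z; MAX(e)→b](T))) → 2
  ρ[a/d](π[f,d,b]((γ[f; MIN(h)→d](S) ⋈[d=b] γ[z; MAX(e)→b](T)))) → 2

== RESULT ==
f | a | b
1 | 3 | 3
3 | 4 | 4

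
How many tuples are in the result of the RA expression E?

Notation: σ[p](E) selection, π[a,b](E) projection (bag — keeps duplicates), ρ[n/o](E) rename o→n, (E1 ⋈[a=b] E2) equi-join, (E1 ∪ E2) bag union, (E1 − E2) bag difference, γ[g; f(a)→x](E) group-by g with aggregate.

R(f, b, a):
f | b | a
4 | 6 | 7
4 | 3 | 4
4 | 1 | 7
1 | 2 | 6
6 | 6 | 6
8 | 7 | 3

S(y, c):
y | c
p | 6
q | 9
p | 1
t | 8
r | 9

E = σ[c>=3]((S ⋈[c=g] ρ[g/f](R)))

Stepwise |·|:
  S → 5
  R → 6
  ρ[g/f](R) → 6
  (S ⋈[c=g] ρ[g/f](R)) → 3
  σ[c>=3]((S ⋈[c=g] ρ[g/f](R))) → 2

|E| = 2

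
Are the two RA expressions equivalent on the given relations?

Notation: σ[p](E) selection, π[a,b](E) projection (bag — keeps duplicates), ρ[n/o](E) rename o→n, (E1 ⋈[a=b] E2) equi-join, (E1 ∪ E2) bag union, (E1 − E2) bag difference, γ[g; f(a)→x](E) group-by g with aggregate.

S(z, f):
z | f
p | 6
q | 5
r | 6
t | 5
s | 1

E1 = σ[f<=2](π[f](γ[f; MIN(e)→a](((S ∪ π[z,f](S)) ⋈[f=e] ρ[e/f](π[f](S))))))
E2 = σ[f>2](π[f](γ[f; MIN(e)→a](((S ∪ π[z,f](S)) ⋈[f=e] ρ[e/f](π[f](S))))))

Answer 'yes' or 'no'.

E1 per-node cardinality:
  S → 5
  S → 5
  π[z,f](S) → 5
  (S ∪ π[z,f](S)) → 10
  S → 5
  π[f](S) → 5
  ρ[e/f](π[f](S)) → 5
  ((S ∪ π[z,f](S)) ⋈[f=e] ρ[e/f](π[f](S))) → 18
  γ[f; MIN(e)→a](((S ∪ π[z,f](S)) ⋈[f=e] ρ[e/f](π[f](S)))) → 3
  π[f](γ[f; MIN(e)→a](((S ∪ π[z,f](S)) ⋈[f=e] ρ[e/f](π[f](S))))) → 3
  σ[f<=2](π[f](γ[f; MIN(e)→a](((S ∪ π[z,f](S)) ⋈[f=e] ρ[e/f](π[f](S)))))) → 1
E2 per-node cardinality:
  S → 5
  S → 5
  π[z,f](S) → 5
  (S ∪ π[z,f](S)) → 10
  S → 5
  π[f](S) → 5
  ρ[e/f](π[f](S)) → 5
  ((S ∪ π[z,f](S)) ⋈[f=e] ρ[e/f](π[f](S))) → 18
  γ[f; MIN(e)→a](((S ∪ π[z,f](S)) ⋈[f=e] ρ[e/f](π[f](S)))) → 3
  π[f](γ[f; MIN(e)→a](((S ∪ π[z,f](S)) ⋈[f=e] ρ[e/f](π[f](S))))) → 3
  σ[f>2](π[f](γ[f; MIN(e)→a](((S ∪ π[z,f](S)) ⋈[f=e] ρ[e/f](π[f](S)))))) → 2

E1 result:
f
1
E2 result:
f
5
6
Witness: (6,) appears 0× in E1 but 1× in E2.

no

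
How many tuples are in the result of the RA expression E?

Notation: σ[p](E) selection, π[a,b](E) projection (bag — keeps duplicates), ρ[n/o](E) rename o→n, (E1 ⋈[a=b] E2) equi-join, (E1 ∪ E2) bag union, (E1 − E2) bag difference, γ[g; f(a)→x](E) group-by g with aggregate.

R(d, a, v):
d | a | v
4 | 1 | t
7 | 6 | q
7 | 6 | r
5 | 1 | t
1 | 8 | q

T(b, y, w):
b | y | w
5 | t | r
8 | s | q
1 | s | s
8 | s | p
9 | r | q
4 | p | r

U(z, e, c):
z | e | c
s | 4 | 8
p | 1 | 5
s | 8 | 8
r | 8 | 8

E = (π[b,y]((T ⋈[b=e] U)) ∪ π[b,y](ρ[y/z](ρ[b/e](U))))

Per-node cardinality:
  T → 6
  U → 4
  (T ⋈[b=e] U) → 6
  π[b,y]((T ⋈[b=e] U)) → 6
  U → 4
  ρ[b/e](U) → 4
  ρ[y/z](ρ[b/e](U)) → 4
  π[b,y](ρ[y/z](ρ[b/e](U))) → 4
  (π[b,y]((T ⋈[b=e] U)) ∪ π[b,y](ρ[y/z](ρ[b/e](U)))) → 10

|E| = 10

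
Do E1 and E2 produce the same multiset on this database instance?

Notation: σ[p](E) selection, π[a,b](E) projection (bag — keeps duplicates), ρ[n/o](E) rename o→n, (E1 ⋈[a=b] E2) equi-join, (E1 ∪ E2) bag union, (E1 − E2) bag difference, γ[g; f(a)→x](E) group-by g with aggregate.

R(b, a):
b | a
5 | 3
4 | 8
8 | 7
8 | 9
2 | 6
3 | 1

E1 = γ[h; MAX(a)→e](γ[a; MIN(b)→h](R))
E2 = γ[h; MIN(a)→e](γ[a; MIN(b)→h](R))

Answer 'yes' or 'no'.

E1 row counts bottom-up:
  R → 6
  γ[a; MIN(b)→h](R) → 6
  γ[h; MAX(a)→e](γ[a; MIN(b)→h](R)) → 5
E2 row counts bottom-up:
  R → 6
  γ[a; MIN(b)→h](R) → 6
  γ[h; MIN(a)→e](γ[a; MIN(b)→h](R)) → 5

E1 result:
h | e
2 | 6
3 | 1
4 | 8
5 | 3
8 | 9
E2 result:
h | e
2 | 6
3 | 1
4 | 8
5 | 3
8 | 7
Witness: (8, 7) appears 0× in E1 but 1× in E2.

no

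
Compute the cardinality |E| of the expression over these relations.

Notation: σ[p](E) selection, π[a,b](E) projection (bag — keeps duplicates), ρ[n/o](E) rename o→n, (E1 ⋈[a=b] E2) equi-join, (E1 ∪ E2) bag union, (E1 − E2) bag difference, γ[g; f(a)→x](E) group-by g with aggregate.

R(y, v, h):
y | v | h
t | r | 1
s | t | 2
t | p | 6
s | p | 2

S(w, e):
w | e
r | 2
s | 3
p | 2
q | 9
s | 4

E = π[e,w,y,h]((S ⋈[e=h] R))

Per-node cardinality:
  S → 5
  R → 4
  (S ⋈[e=h] R) → 4
  π[e,w,y,h]((S ⋈[e=h] R)) → 4

|E| = 4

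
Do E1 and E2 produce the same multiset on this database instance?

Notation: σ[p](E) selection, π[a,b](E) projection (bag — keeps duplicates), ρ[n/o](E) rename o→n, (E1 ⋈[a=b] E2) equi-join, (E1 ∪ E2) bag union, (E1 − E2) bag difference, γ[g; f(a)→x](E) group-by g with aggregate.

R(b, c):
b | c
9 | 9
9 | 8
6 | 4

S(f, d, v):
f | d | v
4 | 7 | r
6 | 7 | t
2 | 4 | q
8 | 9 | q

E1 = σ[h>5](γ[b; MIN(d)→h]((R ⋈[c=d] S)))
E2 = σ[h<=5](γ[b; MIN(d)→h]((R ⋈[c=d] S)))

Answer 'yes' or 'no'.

E1 row counts bottom-up:
  R → 3
  S → 4
  (R ⋈[c=d] S) → 2
  γ[b; MIN(d)→h]((R ⋈[c=d] S)) → 2
  σ[h>5](γ[b; MIN(d)→h]((R ⋈[c=d] S))) → 1
E2 row counts bottom-up:
  R → 3
  S → 4
  (R ⋈[c=d] S) → 2
  γ[b; MIN(d)→h]((R ⋈[c=d] S)) → 2
  σ[h<=5](γ[b; MIN(d)→h]((R ⋈[c=d] S))) → 1

E1 result:
b | h
9 | 9
E2 result:
b | h
6 | 4
Witness: (6, 4) appears 0× in E1 but 1× in E2.

no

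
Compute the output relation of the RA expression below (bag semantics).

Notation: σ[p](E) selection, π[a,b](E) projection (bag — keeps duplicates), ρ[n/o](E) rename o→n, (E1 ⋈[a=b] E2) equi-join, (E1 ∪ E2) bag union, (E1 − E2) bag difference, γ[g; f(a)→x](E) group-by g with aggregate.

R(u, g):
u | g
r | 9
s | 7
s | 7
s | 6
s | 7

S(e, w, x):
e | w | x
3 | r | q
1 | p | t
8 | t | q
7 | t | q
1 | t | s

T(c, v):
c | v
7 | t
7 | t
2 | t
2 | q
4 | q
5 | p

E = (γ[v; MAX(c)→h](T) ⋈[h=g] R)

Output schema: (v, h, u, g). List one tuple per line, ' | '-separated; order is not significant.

Row counts bottom-up:
  T → 6
  γ[v; MAX(c)→h](T) → 3
  R → 5
  (γ[v; MAX(c)→h](T) ⋈[h=g] R) → 3

== RESULT ==
v | h | u | g
t | 7 | s | 7
t | 7 | s | 7
t | 7 | s | 7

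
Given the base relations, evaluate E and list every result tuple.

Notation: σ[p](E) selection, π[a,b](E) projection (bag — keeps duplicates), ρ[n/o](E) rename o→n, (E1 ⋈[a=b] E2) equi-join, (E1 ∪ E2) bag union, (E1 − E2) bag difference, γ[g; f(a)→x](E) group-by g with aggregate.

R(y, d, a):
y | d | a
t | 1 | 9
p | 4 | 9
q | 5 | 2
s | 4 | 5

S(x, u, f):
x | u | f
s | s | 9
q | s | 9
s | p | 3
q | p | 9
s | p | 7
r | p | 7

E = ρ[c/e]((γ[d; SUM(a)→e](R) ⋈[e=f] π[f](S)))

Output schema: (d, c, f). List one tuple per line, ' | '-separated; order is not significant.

Row counts bottom-up:
  R → 4
  γ[d; SUM(a)→e](R) → 3
  S → 6
  π[f](S) → 6
  (γ[d; SUM(a)→e](R) ⋈[e=f] π[f](S)) → 3
  ρ[c/e]((γ[d; SUM(a)→e](R) ⋈[e=f] π[f](S))) → 3

== RESULT ==
d | c | f
1 | 9 | 9
1 | 9 | 9
1 | 9 | 9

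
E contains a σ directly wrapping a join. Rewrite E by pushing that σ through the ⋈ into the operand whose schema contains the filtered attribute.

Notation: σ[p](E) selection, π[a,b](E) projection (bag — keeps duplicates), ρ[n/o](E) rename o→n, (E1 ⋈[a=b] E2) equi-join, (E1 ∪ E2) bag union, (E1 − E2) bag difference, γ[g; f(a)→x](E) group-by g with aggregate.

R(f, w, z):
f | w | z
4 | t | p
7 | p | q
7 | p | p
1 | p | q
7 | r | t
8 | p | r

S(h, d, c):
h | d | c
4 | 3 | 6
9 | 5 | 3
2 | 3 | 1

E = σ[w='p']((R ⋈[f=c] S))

σ filters on w, owned by the left side.
E' = (σ[w='p'](R) ⋈[f=c] S)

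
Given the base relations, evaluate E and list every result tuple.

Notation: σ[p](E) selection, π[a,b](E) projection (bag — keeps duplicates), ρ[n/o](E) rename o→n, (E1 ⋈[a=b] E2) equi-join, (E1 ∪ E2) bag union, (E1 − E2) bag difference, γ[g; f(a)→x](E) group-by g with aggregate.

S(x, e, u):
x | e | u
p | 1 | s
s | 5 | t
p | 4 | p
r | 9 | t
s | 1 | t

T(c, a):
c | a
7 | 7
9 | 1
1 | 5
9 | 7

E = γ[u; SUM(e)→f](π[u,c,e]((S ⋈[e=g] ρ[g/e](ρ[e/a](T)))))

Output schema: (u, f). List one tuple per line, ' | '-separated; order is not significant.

Subexpression sizes:
  S → 5
  T → 4
  ρ[e/a](T) → 4
  ρ[g/e](ρ[e/a](T)) → 4
  (S ⋈[e=g] ρ[g/e](ρ[e/a](T))) → 3
  π[u,c,e]((S ⋈[e=g] ρ[g/e](ρ[e/a](T)))) → 3
  γ[u; SUM(e)→f](π[u,c,e]((S ⋈[e=g] ρ[g/e](ρ[e/a](T))))) → 2

== RESULT ==
u | f
s | 1
t | 6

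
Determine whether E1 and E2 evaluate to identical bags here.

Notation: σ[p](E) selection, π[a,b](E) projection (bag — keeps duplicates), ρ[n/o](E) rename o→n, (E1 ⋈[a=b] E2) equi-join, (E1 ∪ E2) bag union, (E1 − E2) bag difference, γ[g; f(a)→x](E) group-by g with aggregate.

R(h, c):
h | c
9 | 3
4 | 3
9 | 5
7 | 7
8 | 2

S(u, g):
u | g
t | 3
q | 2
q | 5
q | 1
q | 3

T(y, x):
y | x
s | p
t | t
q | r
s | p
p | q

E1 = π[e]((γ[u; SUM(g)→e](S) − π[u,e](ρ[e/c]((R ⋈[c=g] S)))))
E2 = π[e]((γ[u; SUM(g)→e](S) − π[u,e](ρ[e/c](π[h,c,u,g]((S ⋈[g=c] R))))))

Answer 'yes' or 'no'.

E1 per-node cardinality:
  S → 5
  γ[u; SUM(g)→e](S) → 2
  R → 5
  S → 5
  (R ⋈[c=g] S) → 6
  ρ[e/c]((R ⋈[c=g] S)) → 6
  π[u,e](ρ[e/c]((R ⋈[c=g] S))) → 6
  (γ[u; SUM(g)→e](S) − π[u,e](ρ[e/c]((R ⋈[c=g] S)))) → 1
  π[e]((γ[u; SUM(g)→e](S) − π[u,e](ρ[e/c]((R ⋈[c=g] S))))) → 1
E2 per-node cardinality:
  S → 5
  γ[u; SUM(g)→e](S) → 2
  S → 5
  R → 5
  (S ⋈[g=c] R) → 6
  π[h,c,u,g]((S ⋈[g=c] R)) → 6
  ρ[e/c](π[h,c,u,g]((S ⋈[g=c] R))) → 6
  π[u,e](ρ[e/c](π[h,c,u,g]((S ⋈[g=c] R)))) → 6
  (γ[u; SUM(g)→e](S) − π[u,e](ρ[e/c](π[h,c,u,g]((S ⋈[g=c] R))))) → 1
  π[e]((γ[u; SUM(g)→e](S) − π[u,e](ρ[e/c](π[h,c,u,g]((S ⋈[g=c] R)))))) → 1

E1 and E2 produce the same multiset:
e
11

yes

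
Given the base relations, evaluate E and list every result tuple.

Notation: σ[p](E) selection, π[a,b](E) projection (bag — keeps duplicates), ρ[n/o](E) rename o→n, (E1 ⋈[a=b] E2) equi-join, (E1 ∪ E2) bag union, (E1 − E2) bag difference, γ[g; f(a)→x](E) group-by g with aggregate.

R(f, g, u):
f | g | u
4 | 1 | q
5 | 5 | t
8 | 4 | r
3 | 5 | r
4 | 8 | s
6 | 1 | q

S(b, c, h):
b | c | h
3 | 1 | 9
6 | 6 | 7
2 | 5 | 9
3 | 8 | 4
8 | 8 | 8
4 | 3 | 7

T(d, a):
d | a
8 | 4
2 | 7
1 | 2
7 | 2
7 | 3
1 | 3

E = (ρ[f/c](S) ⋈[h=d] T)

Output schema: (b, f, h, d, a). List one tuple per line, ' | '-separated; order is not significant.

Per-node cardinality:
  S → 6
  ρ[f/c](S) → 6
  T → 6
  (ρ[f/c](S) ⋈[h=d] T) → 5

== RESULT ==
b | f | h | d | a
4 | 3 | 7 | 7 | 2
4 | 3 | 7 | 7 | 3
6 | 6 | 7 | 7 | 2
6 | 6 | 7 | 7 | 3
8 | 8 | 8 | 8 | 4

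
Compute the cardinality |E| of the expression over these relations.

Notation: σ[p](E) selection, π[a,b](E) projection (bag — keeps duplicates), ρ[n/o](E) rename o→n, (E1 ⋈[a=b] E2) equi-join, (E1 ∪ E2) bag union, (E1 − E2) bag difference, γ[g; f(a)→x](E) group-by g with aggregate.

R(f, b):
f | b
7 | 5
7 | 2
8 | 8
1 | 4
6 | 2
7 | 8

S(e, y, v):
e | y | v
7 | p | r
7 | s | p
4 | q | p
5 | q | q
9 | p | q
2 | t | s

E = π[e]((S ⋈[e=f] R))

Subexpression sizes:
  S → 6
  R → 6
  (S ⋈[e=f] R) → 6
  π[e]((S ⋈[e=f] R)) → 6

|E| = 6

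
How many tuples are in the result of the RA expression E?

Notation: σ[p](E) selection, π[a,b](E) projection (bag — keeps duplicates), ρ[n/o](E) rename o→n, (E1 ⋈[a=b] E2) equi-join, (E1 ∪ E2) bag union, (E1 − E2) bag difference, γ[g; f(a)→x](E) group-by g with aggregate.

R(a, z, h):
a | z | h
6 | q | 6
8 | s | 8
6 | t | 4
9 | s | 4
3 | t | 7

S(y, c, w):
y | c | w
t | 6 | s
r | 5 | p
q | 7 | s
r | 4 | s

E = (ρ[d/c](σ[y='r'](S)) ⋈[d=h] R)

Stepwise |·|:
  S → 4
  σ[y='r'](S) → 2
  ρ[d/c](σ[y='r'](S)) → 2
  R → 5
  (ρ[d/c](σ[y='r'](S)) ⋈[d=h] R) → 2

|E| = 2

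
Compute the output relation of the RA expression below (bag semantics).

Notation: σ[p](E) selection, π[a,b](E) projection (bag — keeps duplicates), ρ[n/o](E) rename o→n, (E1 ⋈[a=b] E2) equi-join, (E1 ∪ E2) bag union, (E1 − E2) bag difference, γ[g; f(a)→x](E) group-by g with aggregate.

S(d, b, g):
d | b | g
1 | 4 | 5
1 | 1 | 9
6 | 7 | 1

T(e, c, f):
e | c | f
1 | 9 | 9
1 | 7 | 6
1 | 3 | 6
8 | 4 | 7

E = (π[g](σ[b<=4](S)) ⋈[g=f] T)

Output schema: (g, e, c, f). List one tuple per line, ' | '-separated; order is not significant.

Row counts bottom-up:
  S → 3
  σ[b<=4](S) → 2
  π[g](σ[b<=4](S)) → 2
  T → 4
  (π[g](σ[b<=4](S)) ⋈[g=f] T) → 1

== RESULT ==
g | e | c | f
9 | 1 | 9 | 9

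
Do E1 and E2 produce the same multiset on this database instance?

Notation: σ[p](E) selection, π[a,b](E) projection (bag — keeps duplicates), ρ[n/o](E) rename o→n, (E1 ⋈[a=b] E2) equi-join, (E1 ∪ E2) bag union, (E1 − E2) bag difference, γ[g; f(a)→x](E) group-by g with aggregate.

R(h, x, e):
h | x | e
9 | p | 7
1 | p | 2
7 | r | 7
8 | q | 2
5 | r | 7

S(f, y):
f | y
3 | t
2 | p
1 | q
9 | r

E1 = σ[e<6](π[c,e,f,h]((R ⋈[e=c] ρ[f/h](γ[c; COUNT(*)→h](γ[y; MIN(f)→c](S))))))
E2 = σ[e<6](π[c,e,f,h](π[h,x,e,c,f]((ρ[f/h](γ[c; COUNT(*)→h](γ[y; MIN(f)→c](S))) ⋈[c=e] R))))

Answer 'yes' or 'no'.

E1 subexpression sizes:
  R → 5
  S → 4
  γ[y; MIN(f)→c](S) → 4
  γ[c; COUNT(*)→h](γ[y; MIN(f)→c](S)) → 4
  ρ[f/h](γ[c; COUNT(*)→h](γ[y; MIN(f)→c](S))) → 4
  (R ⋈[e=c] ρ[f/h](γ[c; COUNT(*)→h](γ[y; MIN(f)→c](S)))) → 2
  π[c,e,f,h]((R ⋈[e=c] ρ[f/h](γ[c; COUNT(*)→h](γ[y; MIN(f)→c](S))))) → 2
  σ[e<6](π[c,e,f,h]((R ⋈[e=c] ρ[f/h](γ[c; COUNT(*)→h](γ[y; MIN(f)→c](S)))))) → 2
E2 subexpression sizes:
  S → 4
  γ[y; MIN(f)→c](S) → 4
  γ[c; COUNT(*)→h](γ[y; MIN(f)→c](S)) → 4
  ρ[f/h](γ[c; COUNT(*)→h](γ[y; MIN(f)→c](S))) → 4
  R → 5
  (ρ[f/h](γ[c; COUNT(*)→h](γ[y; MIN(f)→c](S))) ⋈[c=e] R) → 2
  π[h,x,e,c,f]((ρ[f/h](γ[c; COUNT(*)→h](γ[y; MIN(f)→c](S))) ⋈[c=e] R)) → 2
  π[c,e,f,h](π[h,x,e,c,f]((ρ[f/h](γ[c; COUNT(*)→h](γ[y; MIN(f)→c](S))) ⋈[c=e] R))) → 2
  σ[e<6](π[c,e,f,h](π[h,x,e,c,f]((ρ[f/h](γ[c; COUNT(*)→h](γ[y; MIN(f)→c](S))) ⋈[c=e] R)))) → 2

E1 and E2 produce the same multiset:
c | e | f | h
2 | 2 | 1 | 1
2 | 2 | 1 | 8

yes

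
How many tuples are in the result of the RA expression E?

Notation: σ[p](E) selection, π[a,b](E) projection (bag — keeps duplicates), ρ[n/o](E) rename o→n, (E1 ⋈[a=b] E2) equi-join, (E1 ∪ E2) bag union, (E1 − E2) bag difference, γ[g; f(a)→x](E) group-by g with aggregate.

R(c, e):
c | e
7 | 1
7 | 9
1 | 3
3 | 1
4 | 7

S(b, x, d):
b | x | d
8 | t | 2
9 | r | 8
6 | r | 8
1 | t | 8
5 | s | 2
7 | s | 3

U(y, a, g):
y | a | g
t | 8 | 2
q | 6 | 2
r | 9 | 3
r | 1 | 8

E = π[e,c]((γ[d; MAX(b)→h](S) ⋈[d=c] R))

Row counts bottom-up:
  S → 6
  γ[d; MAX(b)→h](S) → 3
  R → 5
  (γ[d; MAX(b)→h](S) ⋈[d=c] R) → 1
  π[e,c]((γ[d; MAX(b)→h](S) ⋈[d=c] R)) → 1

|E| = 1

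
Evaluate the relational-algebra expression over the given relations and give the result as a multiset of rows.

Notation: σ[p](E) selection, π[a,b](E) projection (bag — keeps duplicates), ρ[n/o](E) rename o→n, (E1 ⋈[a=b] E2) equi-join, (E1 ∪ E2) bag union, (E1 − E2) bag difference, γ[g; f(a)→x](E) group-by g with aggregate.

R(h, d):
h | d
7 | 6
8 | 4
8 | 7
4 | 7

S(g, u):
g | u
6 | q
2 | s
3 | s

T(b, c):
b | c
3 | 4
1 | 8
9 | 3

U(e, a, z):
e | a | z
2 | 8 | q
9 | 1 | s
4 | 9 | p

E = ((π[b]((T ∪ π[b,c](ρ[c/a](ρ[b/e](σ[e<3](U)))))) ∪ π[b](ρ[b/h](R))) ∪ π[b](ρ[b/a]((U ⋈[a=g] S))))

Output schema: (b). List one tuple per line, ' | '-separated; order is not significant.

Row counts bottom-up:
  T → 3
  U → 3
  σ[e<3](U) → 1
  ρ[b/e](σ[e<3](U)) → 1
  ρ[c/a](ρ[b/e](σ[e<3](U))) → 1
  π[b,c](ρ[c/a](ρ[b/e](σ[e<3](U)))) → 1
  (T ∪ π[b,c](ρ[c/a](ρ[b/e](σ[e<3](U))))) → 4
  π[b]((T ∪ π[b,c](ρ[c/a](ρ[b/e](σ[e<3](U)))))) → 4
  R → 4
  ρ[b/h](R) → 4
  π[b](ρ[b/h](R)) → 4
  (π[b]((T ∪ π[b,c](ρ[c/a](ρ[b/e](σ[e<3](U)))))) ∪ π[b](ρ[b/h](R))) → 8
  U → 3
  S → 3
  (U ⋈[a=g] S) → 0
  ρ[b/a]((U ⋈[a=g] S)) → 0
  π[b](ρ[b/a]((U ⋈[a=g] S))) → 0
  ((π[b]((T ∪ π[b,c](ρ[c/a](ρ[b/e](σ[e<3](U)))))) ∪ π[b](ρ[b/h](R))) ∪ π[b](ρ[b/a]((U ⋈[a=g] S)))) → 8

== RESULT ==
b
1
2
3
4
7
8
8
9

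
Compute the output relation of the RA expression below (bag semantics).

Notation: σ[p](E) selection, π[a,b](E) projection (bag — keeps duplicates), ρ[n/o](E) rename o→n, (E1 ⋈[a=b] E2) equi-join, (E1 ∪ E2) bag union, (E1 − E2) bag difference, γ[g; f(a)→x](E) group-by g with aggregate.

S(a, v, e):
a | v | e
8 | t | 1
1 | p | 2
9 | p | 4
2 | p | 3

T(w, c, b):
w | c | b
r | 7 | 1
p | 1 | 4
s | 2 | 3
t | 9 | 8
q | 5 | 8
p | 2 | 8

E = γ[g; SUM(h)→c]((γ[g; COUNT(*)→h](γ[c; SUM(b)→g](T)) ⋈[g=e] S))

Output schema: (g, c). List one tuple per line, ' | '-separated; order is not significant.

Row counts bottom-up:
  T → 6
  γ[c; SUM(b)→g](T) → 5
  γ[g; COUNT(*)→h](γ[c; SUM(b)→g](T)) → 4
  S → 4
  (γ[g; COUNT(*)→h](γ[c; SUM(b)→g](T)) ⋈[g=e] S) → 2
  γ[g; SUM(h)→c]((γ[g; COUNT(*)→h](γ[c; SUM(b)→g](T)) ⋈[g=e] S)) → 2

== RESULT ==
g | c
1 | 1
4 | 1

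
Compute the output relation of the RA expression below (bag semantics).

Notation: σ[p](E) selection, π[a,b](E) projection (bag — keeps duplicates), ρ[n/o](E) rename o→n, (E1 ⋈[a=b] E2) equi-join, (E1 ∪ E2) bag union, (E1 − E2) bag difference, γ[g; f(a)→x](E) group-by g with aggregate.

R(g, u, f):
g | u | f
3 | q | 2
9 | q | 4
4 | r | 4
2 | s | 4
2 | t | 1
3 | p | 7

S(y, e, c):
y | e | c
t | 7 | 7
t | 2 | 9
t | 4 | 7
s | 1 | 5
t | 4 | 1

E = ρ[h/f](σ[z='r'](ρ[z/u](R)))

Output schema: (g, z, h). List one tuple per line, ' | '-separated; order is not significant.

Per-node cardinality:
  R → 6
  ρ[z/u](R) → 6
  σ[z='r'](ρ[z/u](R)) → 1
  ρ[h/f](σ[z='r'](ρ[z/u](R))) → 1

== RESULT ==
g | z | h
4 | r | 4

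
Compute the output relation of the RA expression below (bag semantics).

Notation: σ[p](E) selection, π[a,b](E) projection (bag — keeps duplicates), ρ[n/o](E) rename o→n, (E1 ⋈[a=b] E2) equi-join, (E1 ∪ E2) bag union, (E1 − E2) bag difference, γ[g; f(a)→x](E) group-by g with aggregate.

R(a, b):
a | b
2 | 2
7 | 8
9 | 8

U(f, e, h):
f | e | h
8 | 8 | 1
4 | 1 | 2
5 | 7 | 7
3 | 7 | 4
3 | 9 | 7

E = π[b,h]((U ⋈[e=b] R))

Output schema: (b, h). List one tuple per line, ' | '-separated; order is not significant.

Subexpression sizes:
  U → 5
  R → 3
  (U ⋈[e=b] R) → 2
  π[b,h]((U ⋈[e=b] R)) → 2

== RESULT ==
b | h
8 | 1
8 | 1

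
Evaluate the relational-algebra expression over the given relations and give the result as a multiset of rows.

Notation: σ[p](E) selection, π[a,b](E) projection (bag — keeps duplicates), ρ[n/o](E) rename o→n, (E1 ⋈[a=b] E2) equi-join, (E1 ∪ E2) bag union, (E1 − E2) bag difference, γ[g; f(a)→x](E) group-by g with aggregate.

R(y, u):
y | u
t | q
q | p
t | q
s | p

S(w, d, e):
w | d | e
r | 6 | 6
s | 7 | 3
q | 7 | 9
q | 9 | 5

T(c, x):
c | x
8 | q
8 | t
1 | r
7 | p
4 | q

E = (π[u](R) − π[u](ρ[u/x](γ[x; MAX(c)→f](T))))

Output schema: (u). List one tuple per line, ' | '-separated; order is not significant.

Row counts bottom-up:
  R → 4
  π[u](R) → 4
  T → 5
  γ[x; MAX(c)→f](T) → 4
  ρ[u/x](γ[x; MAX(c)→f](T)) → 4
  π[u](ρ[u/x](γ[x; MAX(c)→f](T))) → 4
  (π[u](R) − π[u](ρ[u/x](γ[x; MAX(c)→f](T)))) → 2

== RESULT ==
u
p
q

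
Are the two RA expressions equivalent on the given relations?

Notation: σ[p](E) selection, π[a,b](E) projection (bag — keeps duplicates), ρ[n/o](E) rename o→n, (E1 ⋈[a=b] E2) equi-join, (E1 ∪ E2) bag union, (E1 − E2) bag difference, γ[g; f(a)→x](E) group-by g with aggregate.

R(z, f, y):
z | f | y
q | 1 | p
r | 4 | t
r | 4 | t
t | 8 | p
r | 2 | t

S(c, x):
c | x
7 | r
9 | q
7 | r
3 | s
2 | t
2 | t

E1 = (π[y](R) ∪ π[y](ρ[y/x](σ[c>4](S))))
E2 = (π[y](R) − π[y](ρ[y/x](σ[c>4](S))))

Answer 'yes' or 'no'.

E1 per-node cardinality:
  R → 5
  π[y](R) → 5
  S → 6
  σ[c>4](S) → 3
  ρ[y/x](σ[c>4](S)) → 3
  π[y](ρ[y/x](σ[c>4](S))) → 3
  (π[y](R) ∪ π[y](ρ[y/x](σ[c>4](S)))) → 8
E2 per-node cardinality:
  R → 5
  π[y](R) → 5
  S → 6
  σ[c>4](S) → 3
  ρ[y/x](σ[c>4](S)) → 3
  π[y](ρ[y/x](σ[c>4](S))) → 3
  (π[y](R) − π[y](ρ[y/x](σ[c>4](S)))) → 5

E1 result:
y
p
p
q
r
r
t
t
t
E2 result:
y
p
p
t
t
t
Witness: ('q',) appears 1× in E1 but 0× in E2.

no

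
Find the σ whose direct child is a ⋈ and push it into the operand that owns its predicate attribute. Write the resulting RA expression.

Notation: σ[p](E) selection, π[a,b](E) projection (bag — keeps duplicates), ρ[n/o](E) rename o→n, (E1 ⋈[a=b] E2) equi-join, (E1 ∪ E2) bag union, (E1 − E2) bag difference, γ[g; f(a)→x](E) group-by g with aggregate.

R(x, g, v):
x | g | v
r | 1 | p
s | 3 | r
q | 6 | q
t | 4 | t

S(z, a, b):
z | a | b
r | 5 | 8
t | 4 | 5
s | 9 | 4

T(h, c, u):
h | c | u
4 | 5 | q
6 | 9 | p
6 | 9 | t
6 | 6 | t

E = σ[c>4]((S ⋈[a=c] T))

σ filters on c, owned by the right side.
E' = (S ⋈[a=c] σ[c>4](T))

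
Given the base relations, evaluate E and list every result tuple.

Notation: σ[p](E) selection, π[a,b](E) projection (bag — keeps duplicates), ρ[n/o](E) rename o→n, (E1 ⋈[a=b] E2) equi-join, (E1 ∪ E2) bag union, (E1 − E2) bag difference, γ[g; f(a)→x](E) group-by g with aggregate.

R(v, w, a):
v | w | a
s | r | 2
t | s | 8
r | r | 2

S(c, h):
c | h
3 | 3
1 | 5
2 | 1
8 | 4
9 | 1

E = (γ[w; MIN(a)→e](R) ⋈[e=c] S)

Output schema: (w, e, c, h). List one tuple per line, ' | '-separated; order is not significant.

Per-node cardinality:
  R → 3
  γ[w; MIN(a)→e](R) → 2
  S → 5
  (γ[w; MIN(a)→e](R) ⋈[e=c] S) → 2

== RESULT ==
w | e | c | h
r | 2 | 2 | 1
s | 8 | 8 | 4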